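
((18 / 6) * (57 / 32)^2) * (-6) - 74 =-67129 / 512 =-131.11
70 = 70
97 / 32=3.03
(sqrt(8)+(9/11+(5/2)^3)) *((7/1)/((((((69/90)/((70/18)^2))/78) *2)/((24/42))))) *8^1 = 10192000 *sqrt(2)/207+921739000/2277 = 474435.36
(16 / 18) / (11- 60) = -8 / 441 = -0.02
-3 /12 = -1 /4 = -0.25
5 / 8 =0.62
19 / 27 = 0.70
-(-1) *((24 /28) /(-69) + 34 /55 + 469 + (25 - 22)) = 4184924 /8855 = 472.61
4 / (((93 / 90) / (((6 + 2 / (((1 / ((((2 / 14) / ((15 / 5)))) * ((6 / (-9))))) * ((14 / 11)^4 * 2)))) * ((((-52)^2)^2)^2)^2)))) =103543016554703202270012335655485440 / 1563051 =66244170250812802826019330000.00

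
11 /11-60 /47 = -13 /47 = -0.28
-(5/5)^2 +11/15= -4/15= -0.27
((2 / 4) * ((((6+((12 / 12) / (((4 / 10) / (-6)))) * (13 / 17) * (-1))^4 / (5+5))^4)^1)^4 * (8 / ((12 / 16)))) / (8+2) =60157738507303292007392981252107387122603905160360544698747001500872012642340609039859945115747425237488682855975028593213506162868703665327899068668532883627 / 35043783253756620332258285424944397512524327498529703299049119797603636309152006250000000000000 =1716645091418732826276626000000000000000000000000000000000000000.00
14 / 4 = 7 / 2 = 3.50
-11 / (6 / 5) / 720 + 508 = 438901 / 864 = 507.99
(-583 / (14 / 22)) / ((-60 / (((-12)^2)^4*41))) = 269181850653.26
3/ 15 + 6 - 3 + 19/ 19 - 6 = -9/ 5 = -1.80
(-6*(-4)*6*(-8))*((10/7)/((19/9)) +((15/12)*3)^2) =-2258280/133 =-16979.55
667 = 667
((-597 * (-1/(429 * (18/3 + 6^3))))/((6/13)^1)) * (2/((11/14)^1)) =1393/40293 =0.03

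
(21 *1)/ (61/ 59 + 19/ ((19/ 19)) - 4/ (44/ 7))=13629/ 12589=1.08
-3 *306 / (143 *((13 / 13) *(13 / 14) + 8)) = -12852 / 17875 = -0.72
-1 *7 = -7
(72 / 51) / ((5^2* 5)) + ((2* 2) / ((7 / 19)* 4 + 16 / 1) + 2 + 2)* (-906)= -675760758 / 176375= -3831.39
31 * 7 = 217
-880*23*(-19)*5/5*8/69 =133760/3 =44586.67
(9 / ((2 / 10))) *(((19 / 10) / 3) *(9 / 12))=171 / 8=21.38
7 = 7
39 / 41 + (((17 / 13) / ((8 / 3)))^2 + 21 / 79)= 51061311 / 35033024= 1.46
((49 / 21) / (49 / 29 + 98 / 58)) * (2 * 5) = 145 / 21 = 6.90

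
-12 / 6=-2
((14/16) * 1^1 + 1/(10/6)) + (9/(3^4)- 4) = -869/360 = -2.41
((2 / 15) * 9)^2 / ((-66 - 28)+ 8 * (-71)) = -18 / 8275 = -0.00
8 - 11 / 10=69 / 10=6.90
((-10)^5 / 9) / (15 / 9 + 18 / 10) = -125000 / 39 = -3205.13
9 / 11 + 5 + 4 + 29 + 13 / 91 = 3000 / 77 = 38.96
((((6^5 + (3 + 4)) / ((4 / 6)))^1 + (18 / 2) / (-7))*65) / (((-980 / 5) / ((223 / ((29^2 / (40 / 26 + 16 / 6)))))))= -2490324625 / 576926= -4316.54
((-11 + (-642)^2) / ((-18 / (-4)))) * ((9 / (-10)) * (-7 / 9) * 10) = 5770142 / 9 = 641126.89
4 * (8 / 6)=16 / 3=5.33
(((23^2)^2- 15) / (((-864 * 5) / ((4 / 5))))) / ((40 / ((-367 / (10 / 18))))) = 51348071 / 60000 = 855.80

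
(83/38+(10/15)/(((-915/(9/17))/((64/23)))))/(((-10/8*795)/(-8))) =52764272/3002244625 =0.02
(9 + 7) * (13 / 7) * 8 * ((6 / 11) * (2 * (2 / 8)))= 4992 / 77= 64.83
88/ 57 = 1.54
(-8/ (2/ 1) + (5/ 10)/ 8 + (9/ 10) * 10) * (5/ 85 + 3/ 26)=6237/ 7072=0.88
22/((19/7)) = 154/19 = 8.11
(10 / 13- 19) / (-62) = 237 / 806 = 0.29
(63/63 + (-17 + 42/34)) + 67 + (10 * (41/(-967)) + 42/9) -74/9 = 7139486/147951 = 48.26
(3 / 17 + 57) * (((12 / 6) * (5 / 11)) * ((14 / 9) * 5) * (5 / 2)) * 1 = 189000 / 187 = 1010.70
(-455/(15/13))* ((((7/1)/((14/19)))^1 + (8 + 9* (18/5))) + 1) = -602147/30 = -20071.57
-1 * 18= -18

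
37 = 37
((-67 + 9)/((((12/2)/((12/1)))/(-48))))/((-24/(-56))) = 12992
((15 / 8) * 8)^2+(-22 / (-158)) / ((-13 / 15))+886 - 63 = 1076131 / 1027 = 1047.84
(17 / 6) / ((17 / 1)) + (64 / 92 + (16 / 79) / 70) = 330139 / 381570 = 0.87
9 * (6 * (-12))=-648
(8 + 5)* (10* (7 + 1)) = 1040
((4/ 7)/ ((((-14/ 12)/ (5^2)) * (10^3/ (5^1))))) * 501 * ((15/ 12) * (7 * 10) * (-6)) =112725/ 7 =16103.57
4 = 4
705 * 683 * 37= 17816055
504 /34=252 /17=14.82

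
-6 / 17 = -0.35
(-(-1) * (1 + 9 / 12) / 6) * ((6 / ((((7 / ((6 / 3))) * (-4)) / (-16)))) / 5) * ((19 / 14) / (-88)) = -19 / 3080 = -0.01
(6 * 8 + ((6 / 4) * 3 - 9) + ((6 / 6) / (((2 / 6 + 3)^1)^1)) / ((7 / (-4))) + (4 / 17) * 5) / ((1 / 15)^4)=2253067.75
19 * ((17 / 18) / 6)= 323 / 108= 2.99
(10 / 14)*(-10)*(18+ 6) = -1200 / 7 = -171.43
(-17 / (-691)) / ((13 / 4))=0.01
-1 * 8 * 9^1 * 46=-3312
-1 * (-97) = 97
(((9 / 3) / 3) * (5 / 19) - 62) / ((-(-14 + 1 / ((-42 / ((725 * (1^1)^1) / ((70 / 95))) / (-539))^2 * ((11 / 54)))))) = 9384 / 118973639747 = 0.00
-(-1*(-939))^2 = -881721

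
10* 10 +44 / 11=104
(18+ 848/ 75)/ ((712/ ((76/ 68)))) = 20881/ 453900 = 0.05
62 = 62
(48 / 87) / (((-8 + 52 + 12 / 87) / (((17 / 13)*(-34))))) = -0.56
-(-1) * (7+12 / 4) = 10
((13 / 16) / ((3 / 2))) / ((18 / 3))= 13 / 144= 0.09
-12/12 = -1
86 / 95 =0.91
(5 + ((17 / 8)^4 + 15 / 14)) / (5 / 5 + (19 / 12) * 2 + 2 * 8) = 2276181 / 1734656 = 1.31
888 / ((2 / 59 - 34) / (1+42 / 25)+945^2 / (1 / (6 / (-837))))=-0.14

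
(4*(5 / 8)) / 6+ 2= 29 / 12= 2.42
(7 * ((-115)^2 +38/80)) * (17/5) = 62953261/200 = 314766.30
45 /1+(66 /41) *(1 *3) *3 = 2439 /41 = 59.49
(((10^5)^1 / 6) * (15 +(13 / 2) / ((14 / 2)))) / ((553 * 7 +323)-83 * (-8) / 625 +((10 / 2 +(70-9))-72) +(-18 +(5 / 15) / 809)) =2818859375000 / 44288866321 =63.65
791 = 791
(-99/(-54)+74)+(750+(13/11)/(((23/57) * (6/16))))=1265471/1518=833.64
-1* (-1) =1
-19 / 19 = -1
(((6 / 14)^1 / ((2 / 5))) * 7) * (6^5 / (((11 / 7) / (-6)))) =-2449440 / 11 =-222676.36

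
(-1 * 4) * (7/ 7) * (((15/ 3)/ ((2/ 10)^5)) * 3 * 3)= -562500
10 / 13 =0.77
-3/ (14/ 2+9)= -3/ 16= -0.19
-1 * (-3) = 3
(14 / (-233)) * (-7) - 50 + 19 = -7125 / 233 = -30.58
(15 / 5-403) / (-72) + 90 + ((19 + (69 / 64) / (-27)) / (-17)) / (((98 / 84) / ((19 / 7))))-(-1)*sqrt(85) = 102.18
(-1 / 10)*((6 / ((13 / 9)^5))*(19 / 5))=-3365793 / 9282325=-0.36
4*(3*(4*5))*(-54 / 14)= -925.71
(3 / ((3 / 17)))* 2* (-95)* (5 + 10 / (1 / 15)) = -500650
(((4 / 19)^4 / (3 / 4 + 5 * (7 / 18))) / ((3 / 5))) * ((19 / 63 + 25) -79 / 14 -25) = -1722880 / 265463877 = -0.01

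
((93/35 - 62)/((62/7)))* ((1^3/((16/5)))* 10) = -335/16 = -20.94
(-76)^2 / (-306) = -2888 / 153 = -18.88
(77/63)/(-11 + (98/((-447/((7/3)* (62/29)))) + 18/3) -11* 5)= -47531/2375872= -0.02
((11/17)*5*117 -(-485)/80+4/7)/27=733351/51408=14.27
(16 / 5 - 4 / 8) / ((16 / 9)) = 243 / 160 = 1.52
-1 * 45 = -45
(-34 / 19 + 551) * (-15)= -156525 / 19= -8238.16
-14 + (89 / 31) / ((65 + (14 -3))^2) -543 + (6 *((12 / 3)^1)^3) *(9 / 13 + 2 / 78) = -654806635 / 2327728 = -281.31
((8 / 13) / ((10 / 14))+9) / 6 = 641 / 390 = 1.64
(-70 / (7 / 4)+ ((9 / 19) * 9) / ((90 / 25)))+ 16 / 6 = -4121 / 114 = -36.15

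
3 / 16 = 0.19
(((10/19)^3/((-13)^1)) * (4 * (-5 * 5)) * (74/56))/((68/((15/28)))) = 1734375/148552222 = 0.01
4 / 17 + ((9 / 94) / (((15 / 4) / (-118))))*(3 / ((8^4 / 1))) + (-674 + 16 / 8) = -2748117827 / 4090880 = -671.77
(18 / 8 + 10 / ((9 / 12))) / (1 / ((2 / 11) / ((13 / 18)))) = 51 / 13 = 3.92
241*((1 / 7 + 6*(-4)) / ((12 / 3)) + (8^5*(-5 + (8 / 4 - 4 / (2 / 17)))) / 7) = -166972753 / 4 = -41743188.25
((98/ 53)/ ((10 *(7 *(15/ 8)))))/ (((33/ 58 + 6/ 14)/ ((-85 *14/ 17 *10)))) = -636608/ 64395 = -9.89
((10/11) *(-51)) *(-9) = 4590/11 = 417.27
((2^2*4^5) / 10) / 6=1024 / 15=68.27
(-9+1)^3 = -512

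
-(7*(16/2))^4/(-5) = 9834496/5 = 1966899.20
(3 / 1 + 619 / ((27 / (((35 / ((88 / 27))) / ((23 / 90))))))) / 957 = 325987 / 322828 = 1.01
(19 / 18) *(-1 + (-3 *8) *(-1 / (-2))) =-247 / 18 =-13.72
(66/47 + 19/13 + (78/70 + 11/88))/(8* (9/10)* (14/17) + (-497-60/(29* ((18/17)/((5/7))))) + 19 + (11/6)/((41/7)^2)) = -0.01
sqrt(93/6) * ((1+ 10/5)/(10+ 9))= 3 * sqrt(62)/38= 0.62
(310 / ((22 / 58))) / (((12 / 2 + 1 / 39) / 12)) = 841464 / 517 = 1627.59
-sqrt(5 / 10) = -sqrt(2) / 2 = -0.71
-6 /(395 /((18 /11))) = -108 /4345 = -0.02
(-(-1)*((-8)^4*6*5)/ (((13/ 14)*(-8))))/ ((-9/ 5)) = 358400/ 39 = 9189.74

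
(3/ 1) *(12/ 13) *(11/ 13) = 2.34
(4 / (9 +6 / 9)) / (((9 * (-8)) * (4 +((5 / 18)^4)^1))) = -0.00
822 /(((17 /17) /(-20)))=-16440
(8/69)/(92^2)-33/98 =-602242/1788549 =-0.34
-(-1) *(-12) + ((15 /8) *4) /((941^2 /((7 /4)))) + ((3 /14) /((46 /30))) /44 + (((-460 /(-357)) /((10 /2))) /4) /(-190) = -182305430161469 /15195730586190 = -12.00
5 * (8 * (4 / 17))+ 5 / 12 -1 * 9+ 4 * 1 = 985 / 204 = 4.83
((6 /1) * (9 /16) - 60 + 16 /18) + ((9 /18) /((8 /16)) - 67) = -8765 /72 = -121.74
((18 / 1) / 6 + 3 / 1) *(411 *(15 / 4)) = 18495 / 2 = 9247.50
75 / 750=1 / 10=0.10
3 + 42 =45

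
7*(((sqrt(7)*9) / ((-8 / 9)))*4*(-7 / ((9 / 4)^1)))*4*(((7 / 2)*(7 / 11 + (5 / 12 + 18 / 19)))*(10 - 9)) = 5162493*sqrt(7) / 209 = 65352.50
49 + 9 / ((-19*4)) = 3715 / 76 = 48.88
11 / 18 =0.61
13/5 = 2.60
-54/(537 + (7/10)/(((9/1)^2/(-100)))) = -4374/43427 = -0.10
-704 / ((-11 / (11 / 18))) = 352 / 9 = 39.11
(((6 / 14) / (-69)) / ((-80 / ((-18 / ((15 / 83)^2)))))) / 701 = -6889 / 112861000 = -0.00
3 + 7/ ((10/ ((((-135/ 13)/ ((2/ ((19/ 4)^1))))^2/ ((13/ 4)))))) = 9421827/ 70304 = 134.02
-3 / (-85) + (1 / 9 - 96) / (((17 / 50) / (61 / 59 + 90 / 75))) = -28434257 / 45135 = -629.98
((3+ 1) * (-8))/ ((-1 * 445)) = 32/ 445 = 0.07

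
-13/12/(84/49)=-91/144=-0.63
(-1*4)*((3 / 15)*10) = -8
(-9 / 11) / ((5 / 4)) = -36 / 55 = -0.65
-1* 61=-61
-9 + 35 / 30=-47 / 6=-7.83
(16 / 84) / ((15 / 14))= 8 / 45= 0.18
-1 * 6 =-6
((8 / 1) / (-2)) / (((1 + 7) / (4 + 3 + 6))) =-13 / 2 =-6.50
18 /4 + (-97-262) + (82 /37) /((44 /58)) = -286185 /814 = -351.58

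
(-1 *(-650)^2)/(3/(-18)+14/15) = -12675000/23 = -551086.96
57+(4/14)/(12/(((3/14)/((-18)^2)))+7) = 57.00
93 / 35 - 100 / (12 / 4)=-3221 / 105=-30.68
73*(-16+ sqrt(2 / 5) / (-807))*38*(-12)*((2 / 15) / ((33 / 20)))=88768*sqrt(10) / 133155+ 1420288 / 33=43041.14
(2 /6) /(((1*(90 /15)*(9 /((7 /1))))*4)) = 7 /648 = 0.01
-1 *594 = -594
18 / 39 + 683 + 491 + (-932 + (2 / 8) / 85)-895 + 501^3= 555818750213 / 4420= 125750848.46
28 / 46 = 14 / 23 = 0.61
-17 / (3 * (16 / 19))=-323 / 48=-6.73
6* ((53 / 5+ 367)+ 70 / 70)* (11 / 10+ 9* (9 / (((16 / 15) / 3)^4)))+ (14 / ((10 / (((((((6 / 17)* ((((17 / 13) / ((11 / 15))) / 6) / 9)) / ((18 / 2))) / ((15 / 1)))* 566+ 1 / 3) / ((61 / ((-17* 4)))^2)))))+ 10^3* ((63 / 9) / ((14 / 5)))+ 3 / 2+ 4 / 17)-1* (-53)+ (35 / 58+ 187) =200494414666087244441753 / 17406745885900800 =11518201.96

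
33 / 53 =0.62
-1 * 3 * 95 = -285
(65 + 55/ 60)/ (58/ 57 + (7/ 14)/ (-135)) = 96615/ 1486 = 65.02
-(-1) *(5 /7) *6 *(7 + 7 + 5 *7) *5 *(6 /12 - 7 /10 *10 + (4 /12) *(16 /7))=-6025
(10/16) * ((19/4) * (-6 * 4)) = -285/4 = -71.25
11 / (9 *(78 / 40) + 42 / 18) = 660 / 1193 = 0.55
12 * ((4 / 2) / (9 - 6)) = 8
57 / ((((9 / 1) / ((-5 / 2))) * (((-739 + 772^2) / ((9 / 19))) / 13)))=-13 / 79366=-0.00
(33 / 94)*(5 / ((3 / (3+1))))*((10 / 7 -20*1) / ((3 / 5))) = -71500 / 987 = -72.44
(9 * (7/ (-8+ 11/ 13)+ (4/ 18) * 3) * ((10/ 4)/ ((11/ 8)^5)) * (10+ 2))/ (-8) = 10690560/ 4992581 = 2.14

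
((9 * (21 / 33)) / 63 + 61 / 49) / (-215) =-0.01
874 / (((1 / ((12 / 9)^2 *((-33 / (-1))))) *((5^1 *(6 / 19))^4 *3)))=1252906094 / 455625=2749.86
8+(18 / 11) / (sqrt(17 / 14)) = 18 *sqrt(238) / 187+8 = 9.48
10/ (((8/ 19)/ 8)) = 190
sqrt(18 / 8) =3 / 2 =1.50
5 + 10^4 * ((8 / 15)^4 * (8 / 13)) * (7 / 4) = 922769 / 1053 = 876.32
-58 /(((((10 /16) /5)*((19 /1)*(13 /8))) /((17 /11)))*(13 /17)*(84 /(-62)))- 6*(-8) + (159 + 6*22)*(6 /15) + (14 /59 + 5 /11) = 41029569293 /218813595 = 187.51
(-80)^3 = -512000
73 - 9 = 64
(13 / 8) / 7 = 13 / 56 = 0.23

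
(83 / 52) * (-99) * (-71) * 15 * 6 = 26253315 / 26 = 1009742.88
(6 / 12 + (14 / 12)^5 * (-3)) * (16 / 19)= -15511 / 3078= -5.04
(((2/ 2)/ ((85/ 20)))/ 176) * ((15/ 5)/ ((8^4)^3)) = 3/ 51402168598528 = 0.00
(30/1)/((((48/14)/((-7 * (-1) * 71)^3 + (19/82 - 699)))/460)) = 40517853635175/82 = 494120166282.62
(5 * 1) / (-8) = -5 / 8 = -0.62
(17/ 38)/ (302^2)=17/ 3465752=0.00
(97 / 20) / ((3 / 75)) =485 / 4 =121.25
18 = 18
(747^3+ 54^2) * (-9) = -3751520751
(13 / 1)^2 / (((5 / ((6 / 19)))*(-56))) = -0.19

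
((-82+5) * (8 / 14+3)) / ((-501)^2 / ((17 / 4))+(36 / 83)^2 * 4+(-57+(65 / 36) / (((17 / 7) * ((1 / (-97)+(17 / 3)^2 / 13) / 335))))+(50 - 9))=-30220665200 / 6499647986731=-0.00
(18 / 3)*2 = 12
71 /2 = 35.50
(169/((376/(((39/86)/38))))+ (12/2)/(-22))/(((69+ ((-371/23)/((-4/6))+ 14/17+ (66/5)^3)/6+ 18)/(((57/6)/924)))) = -176624621625/30488213405160896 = -0.00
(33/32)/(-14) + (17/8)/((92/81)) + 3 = 49431/10304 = 4.80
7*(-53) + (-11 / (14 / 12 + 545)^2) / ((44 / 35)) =-3984068774 / 10738729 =-371.00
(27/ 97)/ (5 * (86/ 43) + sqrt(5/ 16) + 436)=192672/ 308717147 - 108 * sqrt(5)/ 308717147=0.00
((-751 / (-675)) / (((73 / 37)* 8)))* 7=194509 / 394200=0.49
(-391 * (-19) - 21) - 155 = 7253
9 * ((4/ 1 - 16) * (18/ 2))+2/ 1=-970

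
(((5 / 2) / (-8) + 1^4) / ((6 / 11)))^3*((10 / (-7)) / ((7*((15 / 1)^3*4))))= -1771561 / 58525286400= -0.00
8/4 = 2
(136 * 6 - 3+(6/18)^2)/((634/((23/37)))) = 84157/105561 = 0.80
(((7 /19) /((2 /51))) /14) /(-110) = -51 /8360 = -0.01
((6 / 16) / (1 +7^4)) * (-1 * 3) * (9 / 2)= -81 / 38432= -0.00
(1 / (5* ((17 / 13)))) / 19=13 / 1615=0.01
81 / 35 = 2.31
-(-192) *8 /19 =1536 /19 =80.84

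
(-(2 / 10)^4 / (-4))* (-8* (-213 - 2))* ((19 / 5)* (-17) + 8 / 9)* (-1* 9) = 246562 / 625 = 394.50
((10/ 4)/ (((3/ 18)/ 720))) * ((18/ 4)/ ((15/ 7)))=22680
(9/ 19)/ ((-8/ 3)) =-27/ 152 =-0.18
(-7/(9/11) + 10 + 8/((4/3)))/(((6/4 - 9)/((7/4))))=-469/270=-1.74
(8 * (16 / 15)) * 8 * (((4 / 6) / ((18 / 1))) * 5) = 1024 / 81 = 12.64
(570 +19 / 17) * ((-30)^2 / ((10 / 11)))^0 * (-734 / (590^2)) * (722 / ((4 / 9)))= -11576846547 / 5917700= -1956.31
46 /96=0.48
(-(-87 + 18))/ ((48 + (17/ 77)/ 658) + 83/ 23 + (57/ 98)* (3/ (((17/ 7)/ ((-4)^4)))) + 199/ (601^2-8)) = 70531602604386/ 240770721689569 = 0.29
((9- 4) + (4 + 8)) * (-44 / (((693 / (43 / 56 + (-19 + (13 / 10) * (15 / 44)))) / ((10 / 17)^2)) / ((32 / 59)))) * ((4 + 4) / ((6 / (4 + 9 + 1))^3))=981836800 / 2681019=366.22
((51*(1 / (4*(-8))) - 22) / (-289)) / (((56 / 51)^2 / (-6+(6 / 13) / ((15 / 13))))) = -1359 / 3584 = -0.38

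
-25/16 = -1.56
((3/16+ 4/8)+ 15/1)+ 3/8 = 257/16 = 16.06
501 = 501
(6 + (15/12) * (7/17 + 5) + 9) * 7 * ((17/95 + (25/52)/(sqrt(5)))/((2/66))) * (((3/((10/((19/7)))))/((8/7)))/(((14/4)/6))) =10989/10 + 1043955 * sqrt(5)/1768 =2419.24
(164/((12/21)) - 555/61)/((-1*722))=-8476/22021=-0.38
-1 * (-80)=80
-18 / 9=-2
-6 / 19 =-0.32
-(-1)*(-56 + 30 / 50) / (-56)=277 / 280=0.99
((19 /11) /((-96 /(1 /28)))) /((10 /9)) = -57 /98560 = -0.00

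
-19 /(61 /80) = -1520 /61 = -24.92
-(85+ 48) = -133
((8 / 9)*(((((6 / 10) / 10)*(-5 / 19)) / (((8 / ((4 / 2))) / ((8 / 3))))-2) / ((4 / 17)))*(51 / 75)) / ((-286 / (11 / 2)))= 55199 / 555750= 0.10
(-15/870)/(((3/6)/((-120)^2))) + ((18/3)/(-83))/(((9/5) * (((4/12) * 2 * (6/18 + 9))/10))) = -16734975/33698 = -496.62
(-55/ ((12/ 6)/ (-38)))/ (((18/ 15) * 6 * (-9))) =-16.13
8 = 8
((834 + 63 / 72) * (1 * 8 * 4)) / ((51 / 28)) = 748048 / 51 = 14667.61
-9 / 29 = -0.31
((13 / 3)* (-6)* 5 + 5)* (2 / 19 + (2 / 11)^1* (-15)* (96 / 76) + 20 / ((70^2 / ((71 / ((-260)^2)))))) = 11560261161 / 27691664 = 417.46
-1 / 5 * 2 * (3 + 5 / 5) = -8 / 5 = -1.60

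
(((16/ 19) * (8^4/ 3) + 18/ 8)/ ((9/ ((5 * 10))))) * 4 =13132850/ 513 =25600.10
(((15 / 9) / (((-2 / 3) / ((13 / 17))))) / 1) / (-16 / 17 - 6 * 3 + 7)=65 / 406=0.16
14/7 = 2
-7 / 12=-0.58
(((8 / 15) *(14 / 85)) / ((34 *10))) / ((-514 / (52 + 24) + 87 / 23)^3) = -0.00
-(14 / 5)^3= -2744 / 125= -21.95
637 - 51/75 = 636.32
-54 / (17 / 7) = -22.24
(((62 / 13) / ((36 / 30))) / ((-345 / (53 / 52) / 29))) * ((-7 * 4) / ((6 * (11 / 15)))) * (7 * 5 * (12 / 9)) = 116735150 / 1154439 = 101.12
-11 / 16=-0.69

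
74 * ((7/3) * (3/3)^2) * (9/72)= 259/12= 21.58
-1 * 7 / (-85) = 7 / 85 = 0.08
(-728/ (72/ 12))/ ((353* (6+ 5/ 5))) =-52/ 1059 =-0.05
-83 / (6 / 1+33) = -83 / 39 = -2.13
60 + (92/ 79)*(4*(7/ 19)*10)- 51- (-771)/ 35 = 48.19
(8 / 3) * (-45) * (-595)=71400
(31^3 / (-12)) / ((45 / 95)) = -566029 / 108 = -5241.01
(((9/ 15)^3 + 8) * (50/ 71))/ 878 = 1027/ 155845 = 0.01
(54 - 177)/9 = -41/3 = -13.67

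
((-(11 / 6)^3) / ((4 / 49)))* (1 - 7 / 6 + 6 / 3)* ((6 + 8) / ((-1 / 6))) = 5021863 / 432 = 11624.68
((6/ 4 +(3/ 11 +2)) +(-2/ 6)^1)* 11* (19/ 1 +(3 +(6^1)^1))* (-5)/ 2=-7945/ 3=-2648.33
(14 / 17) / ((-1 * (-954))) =7 / 8109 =0.00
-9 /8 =-1.12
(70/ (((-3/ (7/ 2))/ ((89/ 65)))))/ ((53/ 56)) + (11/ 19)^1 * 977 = 17573945/ 39273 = 447.48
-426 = -426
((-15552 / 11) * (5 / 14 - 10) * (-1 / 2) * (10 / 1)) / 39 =-1749600 / 1001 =-1747.85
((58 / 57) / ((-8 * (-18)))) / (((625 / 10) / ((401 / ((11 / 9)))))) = 11629 / 313500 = 0.04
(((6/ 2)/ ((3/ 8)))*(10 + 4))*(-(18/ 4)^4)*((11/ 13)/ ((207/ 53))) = -2975049/ 299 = -9950.00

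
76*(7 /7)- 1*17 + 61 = 120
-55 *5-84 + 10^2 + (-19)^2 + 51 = 153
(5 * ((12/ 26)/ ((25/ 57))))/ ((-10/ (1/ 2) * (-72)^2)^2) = 19/ 38817792000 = 0.00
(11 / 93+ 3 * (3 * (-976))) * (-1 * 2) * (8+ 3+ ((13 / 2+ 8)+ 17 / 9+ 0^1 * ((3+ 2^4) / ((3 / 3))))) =402732193 / 837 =481161.52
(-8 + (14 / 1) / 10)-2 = -43 / 5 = -8.60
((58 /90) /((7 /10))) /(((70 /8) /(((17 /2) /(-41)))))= -1972 /90405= -0.02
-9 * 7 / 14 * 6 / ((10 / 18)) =-243 / 5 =-48.60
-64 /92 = -16 /23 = -0.70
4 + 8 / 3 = 20 / 3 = 6.67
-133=-133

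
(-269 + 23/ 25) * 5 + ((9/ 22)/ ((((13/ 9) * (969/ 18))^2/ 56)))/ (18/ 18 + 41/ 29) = -259967073354/ 193947611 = -1340.40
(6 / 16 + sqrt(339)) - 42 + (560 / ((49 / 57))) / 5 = sqrt(339) + 4965 / 56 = 107.07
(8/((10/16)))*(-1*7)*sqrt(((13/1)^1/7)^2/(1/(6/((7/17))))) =-832*sqrt(714)/35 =-635.19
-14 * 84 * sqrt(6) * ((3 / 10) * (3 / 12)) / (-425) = 441 * sqrt(6) / 2125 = 0.51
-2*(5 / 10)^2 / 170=-1 / 340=-0.00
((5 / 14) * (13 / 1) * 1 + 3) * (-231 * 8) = -14124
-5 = -5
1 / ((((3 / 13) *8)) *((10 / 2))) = 13 / 120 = 0.11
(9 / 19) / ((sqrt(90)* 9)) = sqrt(10) / 570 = 0.01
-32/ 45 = -0.71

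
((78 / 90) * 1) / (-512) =-13 / 7680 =-0.00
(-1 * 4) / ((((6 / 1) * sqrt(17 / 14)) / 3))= -2 * sqrt(238) / 17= -1.81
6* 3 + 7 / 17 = 313 / 17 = 18.41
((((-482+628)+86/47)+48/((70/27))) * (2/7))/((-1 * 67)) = -547272/771505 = -0.71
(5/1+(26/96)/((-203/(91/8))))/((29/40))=277555/40368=6.88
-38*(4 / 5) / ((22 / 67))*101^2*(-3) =155830476 / 55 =2833281.38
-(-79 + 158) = -79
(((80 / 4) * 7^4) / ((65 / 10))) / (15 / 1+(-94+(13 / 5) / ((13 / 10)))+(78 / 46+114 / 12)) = -4417840 / 39351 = -112.27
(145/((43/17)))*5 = 12325/43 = 286.63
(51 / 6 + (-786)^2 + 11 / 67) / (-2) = -82785825 / 268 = -308902.33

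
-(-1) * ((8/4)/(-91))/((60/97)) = -97/2730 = -0.04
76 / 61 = 1.25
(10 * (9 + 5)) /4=35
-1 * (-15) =15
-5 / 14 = -0.36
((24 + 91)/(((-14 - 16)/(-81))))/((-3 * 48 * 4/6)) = -207/64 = -3.23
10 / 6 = 5 / 3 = 1.67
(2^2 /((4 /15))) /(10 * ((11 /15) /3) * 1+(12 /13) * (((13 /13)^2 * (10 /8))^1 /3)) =1755 /331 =5.30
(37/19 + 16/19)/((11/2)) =106/209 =0.51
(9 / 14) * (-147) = -189 / 2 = -94.50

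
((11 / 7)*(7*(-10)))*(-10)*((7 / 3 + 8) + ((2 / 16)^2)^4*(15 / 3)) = 143025770525 / 12582912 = 11366.67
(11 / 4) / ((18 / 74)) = 407 / 36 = 11.31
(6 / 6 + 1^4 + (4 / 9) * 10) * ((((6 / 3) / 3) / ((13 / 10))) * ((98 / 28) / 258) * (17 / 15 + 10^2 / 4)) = 159152 / 135837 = 1.17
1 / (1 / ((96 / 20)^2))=576 / 25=23.04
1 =1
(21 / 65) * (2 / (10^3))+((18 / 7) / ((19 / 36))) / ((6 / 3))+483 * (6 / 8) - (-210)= 1242041709 / 2161250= 574.69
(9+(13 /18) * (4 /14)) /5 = 116 /63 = 1.84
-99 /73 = -1.36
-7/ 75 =-0.09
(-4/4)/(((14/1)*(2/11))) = -11/28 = -0.39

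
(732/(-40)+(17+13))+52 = 637/10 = 63.70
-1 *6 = -6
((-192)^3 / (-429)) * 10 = 23592960 / 143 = 164985.73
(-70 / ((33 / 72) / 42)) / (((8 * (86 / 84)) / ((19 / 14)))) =-502740 / 473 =-1062.88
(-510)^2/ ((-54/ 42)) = -202300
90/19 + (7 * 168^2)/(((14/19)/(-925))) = -4712349510/19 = -248018395.26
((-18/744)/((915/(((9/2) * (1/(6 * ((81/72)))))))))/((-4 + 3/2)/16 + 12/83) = 1328/879315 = 0.00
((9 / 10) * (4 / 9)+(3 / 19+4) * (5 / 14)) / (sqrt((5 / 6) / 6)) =7521 * sqrt(5) / 3325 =5.06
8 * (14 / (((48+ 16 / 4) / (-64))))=-1792 / 13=-137.85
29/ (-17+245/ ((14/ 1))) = 58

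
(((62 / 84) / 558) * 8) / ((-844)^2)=1 / 67315752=0.00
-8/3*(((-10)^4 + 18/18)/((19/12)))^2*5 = -192038401920/361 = -531962332.19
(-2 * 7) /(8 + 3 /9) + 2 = 8 /25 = 0.32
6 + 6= 12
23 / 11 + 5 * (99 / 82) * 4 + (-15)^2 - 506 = -114898 / 451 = -254.76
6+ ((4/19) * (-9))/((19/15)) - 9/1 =-1623/361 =-4.50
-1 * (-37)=37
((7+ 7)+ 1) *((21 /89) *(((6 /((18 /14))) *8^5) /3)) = 16056320 /89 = 180408.09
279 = 279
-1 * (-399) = 399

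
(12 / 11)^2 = 1.19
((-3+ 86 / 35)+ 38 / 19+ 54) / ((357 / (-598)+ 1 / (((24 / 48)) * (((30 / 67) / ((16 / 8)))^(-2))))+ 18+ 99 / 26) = 868410517 / 333710860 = 2.60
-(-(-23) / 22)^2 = -529 / 484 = -1.09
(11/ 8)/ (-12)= -11/ 96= -0.11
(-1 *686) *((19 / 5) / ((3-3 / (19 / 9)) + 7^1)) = -247646 / 815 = -303.86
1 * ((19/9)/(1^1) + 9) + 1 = 109/9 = 12.11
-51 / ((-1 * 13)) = 51 / 13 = 3.92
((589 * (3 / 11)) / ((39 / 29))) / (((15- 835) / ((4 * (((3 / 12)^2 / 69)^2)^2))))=-17081 / 43547797233008640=-0.00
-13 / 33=-0.39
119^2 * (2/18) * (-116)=-1642676/9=-182519.56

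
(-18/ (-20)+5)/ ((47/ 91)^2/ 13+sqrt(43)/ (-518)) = 3614164948121* sqrt(43)/ 82755232965+38415572365534/ 82755232965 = 750.59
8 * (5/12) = 10/3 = 3.33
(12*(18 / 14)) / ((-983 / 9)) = -972 / 6881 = -0.14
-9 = -9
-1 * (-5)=5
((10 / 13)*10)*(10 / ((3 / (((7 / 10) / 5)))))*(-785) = -109900 / 39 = -2817.95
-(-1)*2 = 2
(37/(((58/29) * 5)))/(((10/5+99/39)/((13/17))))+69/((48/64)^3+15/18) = 134384413/2417230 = 55.59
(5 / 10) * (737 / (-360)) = -737 / 720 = -1.02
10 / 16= 5 / 8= 0.62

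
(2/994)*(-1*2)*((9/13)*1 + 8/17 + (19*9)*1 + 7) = -79190/109837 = -0.72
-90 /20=-9 /2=-4.50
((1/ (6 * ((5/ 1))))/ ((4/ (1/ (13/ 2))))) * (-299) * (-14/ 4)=1.34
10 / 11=0.91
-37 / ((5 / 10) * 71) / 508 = -37 / 18034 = -0.00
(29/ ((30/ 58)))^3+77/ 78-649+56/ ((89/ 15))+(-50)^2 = 1390958431669/ 7809750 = 178105.37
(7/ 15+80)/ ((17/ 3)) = 71/ 5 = 14.20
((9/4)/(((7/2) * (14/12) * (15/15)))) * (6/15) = 54/245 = 0.22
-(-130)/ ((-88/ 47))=-69.43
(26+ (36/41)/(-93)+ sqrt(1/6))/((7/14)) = sqrt(6)/3+ 66068/1271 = 52.80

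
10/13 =0.77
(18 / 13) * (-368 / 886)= -3312 / 5759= -0.58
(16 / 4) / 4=1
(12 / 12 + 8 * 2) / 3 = 17 / 3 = 5.67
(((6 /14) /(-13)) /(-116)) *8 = 6 /2639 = 0.00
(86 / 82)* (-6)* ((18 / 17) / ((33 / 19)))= -29412 / 7667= -3.84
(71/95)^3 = 357911/857375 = 0.42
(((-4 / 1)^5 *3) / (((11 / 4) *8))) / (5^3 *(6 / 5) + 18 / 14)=-3584 / 3883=-0.92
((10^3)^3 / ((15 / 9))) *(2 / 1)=1200000000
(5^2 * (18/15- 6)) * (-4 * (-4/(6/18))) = -5760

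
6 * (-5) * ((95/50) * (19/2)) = -1083/2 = -541.50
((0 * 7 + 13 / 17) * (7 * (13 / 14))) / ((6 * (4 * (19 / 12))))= 169 / 1292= 0.13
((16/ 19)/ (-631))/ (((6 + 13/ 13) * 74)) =-8/ 3105151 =-0.00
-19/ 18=-1.06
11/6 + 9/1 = 65/6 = 10.83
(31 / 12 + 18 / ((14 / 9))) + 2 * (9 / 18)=1273 / 84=15.15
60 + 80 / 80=61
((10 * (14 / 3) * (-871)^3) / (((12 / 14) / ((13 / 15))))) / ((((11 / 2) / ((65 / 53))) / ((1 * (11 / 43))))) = -109437772627820 / 61533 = -1778521649.00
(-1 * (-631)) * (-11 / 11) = -631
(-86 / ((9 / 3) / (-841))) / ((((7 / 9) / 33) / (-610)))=-623966734.29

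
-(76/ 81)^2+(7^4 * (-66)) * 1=-1039701202/ 6561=-158466.88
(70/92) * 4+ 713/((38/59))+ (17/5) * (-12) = 4672709/4370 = 1069.27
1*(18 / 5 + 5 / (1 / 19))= 493 / 5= 98.60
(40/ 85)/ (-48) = -1/ 102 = -0.01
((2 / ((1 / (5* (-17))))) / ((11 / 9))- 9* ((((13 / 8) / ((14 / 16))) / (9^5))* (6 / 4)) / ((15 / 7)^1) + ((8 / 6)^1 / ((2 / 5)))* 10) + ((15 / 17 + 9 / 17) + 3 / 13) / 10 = -1684194583 / 15949791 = -105.59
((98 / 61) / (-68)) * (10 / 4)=-245 / 4148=-0.06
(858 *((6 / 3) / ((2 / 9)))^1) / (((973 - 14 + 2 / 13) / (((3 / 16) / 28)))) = 150579 / 2793056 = 0.05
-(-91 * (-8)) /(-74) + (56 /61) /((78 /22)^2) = 34022996 /3432897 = 9.91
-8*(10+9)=-152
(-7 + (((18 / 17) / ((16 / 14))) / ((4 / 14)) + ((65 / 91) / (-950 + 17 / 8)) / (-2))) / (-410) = 27121671 / 2959796560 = 0.01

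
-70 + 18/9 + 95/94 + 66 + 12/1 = 11.01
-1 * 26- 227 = -253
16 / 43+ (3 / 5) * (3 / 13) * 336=46.90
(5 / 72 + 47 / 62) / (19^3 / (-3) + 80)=-1847 / 4924536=-0.00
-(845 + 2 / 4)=-1691 / 2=-845.50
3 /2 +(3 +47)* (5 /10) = 53 /2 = 26.50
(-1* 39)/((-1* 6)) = 13/2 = 6.50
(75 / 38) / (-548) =-75 / 20824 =-0.00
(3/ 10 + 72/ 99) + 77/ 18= 2626/ 495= 5.31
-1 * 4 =-4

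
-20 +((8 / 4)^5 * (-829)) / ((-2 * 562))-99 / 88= 5567 / 2248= 2.48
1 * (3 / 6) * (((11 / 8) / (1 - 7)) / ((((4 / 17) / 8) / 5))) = -935 / 48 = -19.48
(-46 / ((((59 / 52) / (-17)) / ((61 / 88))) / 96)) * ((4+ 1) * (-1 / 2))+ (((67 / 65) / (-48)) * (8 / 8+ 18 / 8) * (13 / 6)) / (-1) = -428630525921 / 3738240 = -114661.05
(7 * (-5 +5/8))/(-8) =245/64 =3.83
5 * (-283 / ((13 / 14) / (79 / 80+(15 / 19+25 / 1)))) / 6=-26876227 / 3952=-6800.66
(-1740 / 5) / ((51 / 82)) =-559.53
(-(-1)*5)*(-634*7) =-22190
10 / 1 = 10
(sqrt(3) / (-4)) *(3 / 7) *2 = -0.37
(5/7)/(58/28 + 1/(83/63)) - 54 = -176776/3289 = -53.75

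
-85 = -85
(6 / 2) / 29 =3 / 29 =0.10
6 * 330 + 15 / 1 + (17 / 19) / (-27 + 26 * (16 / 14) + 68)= 18763094 / 9405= 1995.01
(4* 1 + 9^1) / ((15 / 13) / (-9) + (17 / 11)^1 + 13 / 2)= 11154 / 6793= 1.64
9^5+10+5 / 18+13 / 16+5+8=8506525 / 144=59073.09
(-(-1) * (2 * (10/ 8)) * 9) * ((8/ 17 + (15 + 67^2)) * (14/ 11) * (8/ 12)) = 85994.44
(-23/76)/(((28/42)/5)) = -345/152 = -2.27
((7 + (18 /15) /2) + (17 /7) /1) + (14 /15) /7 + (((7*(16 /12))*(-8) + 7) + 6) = -5408 /105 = -51.50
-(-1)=1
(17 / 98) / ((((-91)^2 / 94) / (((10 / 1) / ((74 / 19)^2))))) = 1442195 / 1110995522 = 0.00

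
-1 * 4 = -4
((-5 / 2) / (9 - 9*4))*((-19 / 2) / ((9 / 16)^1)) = -380 / 243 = -1.56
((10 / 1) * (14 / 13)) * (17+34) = 7140 / 13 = 549.23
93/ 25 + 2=143/ 25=5.72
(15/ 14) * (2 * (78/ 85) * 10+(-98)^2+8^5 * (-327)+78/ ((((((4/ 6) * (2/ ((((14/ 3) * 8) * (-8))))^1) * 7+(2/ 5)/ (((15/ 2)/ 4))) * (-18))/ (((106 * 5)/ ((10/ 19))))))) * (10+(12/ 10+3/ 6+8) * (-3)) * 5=3004830791535/ 2737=1097855605.24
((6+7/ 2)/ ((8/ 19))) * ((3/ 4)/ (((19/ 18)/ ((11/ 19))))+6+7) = 9683/ 32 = 302.59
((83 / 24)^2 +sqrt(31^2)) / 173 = 24745 / 99648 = 0.25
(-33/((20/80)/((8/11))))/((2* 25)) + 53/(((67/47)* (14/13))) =32.60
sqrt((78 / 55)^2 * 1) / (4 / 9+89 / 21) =4914 / 16225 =0.30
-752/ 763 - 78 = -78.99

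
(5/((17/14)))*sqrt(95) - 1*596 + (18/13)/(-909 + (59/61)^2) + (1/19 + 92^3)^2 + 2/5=70*sqrt(95)/17 + 24037757652285113277829/39643038110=606355082755.69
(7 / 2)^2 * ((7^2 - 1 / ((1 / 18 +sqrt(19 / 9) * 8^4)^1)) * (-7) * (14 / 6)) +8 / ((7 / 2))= -9448459697917319 / 963951722412 +88510464 * sqrt(19) / 11475615743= -9801.76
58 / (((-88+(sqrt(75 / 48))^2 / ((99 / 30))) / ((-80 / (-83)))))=-1224960 / 1917881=-0.64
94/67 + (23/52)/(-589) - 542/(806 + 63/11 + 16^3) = 143106874523/110781322860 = 1.29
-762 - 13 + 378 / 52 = -19961 / 26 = -767.73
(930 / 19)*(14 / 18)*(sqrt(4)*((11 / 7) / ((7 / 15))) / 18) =17050 / 1197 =14.24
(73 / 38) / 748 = 73 / 28424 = 0.00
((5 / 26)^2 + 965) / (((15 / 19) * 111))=275443 / 25012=11.01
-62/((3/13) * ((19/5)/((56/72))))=-28210/513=-54.99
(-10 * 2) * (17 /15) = -68 /3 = -22.67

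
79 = 79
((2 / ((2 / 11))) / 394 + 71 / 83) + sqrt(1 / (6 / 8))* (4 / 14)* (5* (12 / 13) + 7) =28887 / 32702 + 604* sqrt(3) / 273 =4.72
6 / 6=1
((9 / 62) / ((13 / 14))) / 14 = 9 / 806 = 0.01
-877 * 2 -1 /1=-1755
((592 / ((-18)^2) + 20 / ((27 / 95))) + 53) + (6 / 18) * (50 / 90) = 10156 / 81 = 125.38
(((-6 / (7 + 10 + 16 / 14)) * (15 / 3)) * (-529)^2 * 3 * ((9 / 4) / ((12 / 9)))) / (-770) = 68001363 / 22352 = 3042.29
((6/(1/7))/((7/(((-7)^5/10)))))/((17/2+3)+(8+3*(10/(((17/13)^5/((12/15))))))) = -6818153314/17427735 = -391.22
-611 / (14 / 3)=-1833 / 14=-130.93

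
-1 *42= -42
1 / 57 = 0.02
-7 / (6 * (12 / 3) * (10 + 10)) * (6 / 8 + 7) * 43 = -9331 / 1920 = -4.86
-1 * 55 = -55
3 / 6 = 1 / 2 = 0.50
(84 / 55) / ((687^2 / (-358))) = -10024 / 8652765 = -0.00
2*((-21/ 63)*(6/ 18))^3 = -2/ 729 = -0.00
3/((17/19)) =57/17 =3.35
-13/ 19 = -0.68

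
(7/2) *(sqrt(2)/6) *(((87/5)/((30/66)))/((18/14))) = 15631 *sqrt(2)/900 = 24.56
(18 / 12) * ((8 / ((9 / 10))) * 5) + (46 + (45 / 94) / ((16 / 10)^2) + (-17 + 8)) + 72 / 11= 21917317 / 198528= 110.40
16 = 16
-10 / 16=-5 / 8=-0.62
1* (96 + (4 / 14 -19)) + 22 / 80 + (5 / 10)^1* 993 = 160737 / 280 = 574.06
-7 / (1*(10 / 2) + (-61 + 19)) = 7 / 37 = 0.19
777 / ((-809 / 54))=-41958 / 809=-51.86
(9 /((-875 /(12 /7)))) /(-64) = 27 /98000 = 0.00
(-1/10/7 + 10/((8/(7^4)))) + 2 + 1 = 420593/140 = 3004.24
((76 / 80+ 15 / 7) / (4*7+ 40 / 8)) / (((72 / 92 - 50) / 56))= -0.11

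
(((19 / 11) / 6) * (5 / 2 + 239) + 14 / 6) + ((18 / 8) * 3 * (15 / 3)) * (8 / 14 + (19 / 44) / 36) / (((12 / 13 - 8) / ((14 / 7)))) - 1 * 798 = -731.71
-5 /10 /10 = -1 /20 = -0.05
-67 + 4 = -63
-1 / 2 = -0.50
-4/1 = -4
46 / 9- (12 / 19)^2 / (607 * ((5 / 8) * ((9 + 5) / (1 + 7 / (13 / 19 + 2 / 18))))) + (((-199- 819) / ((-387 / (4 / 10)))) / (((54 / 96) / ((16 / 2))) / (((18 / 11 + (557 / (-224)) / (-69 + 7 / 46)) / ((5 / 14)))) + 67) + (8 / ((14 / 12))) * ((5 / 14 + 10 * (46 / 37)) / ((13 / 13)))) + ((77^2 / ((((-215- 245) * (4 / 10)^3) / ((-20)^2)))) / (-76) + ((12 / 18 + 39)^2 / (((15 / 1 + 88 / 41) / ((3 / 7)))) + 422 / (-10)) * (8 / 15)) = 5697002142589645108220731187 / 4948511413734695455702200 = 1151.26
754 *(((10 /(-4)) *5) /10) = -1885 /2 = -942.50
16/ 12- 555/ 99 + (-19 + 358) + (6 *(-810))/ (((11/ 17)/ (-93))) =7687342/ 11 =698849.27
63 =63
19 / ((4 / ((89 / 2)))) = 1691 / 8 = 211.38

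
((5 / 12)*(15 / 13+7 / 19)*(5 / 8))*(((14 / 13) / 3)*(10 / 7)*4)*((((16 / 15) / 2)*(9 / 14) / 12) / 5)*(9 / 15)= 188 / 67431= 0.00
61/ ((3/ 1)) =61/ 3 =20.33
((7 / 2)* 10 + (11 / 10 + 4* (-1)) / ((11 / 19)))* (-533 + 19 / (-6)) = -10612883 / 660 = -16080.13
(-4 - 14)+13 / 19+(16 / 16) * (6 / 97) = -31799 / 1843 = -17.25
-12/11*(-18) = 216/11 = 19.64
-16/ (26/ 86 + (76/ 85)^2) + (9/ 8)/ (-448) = -2545489691/ 175254016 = -14.52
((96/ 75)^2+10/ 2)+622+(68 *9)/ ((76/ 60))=13202581/ 11875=1111.80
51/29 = 1.76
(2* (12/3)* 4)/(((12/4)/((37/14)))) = 592/21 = 28.19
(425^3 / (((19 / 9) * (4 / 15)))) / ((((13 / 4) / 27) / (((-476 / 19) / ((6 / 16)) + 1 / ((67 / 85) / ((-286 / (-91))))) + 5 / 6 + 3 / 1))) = -294152960335078125 / 4402034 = -66822055516.85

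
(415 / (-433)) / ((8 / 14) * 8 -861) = 581 / 519167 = 0.00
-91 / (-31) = 91 / 31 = 2.94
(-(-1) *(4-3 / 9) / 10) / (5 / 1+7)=11 / 360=0.03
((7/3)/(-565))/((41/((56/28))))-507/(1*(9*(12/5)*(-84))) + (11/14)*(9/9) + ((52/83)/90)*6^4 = 58645988147/5814229680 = 10.09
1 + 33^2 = 1090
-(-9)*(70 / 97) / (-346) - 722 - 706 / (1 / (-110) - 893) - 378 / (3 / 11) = -3473585308693 / 1648414411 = -2107.23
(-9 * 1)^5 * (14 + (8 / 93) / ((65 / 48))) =-1673330562 / 2015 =-830437.00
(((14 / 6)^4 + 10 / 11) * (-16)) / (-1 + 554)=-435536 / 492723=-0.88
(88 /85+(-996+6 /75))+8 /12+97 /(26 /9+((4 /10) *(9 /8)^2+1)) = -7844725612 /8069475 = -972.15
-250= -250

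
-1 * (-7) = 7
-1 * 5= -5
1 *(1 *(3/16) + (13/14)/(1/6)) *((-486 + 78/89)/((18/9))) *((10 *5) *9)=-111891375/178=-628603.23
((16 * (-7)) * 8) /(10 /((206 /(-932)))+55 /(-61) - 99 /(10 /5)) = 11259136 /1201867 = 9.37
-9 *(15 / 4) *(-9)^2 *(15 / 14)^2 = -2460375 / 784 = -3138.23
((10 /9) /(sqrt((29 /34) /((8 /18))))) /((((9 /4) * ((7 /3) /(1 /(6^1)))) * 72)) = 0.00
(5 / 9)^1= 5 / 9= 0.56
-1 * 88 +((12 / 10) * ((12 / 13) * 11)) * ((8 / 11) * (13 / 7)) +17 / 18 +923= 537013 / 630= 852.40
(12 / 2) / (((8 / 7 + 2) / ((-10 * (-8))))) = 152.73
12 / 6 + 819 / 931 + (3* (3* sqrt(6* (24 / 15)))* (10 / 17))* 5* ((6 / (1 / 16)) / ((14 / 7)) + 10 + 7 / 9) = 383 / 133 + 21160* sqrt(15) / 17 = 4823.60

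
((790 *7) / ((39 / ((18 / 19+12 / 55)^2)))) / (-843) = -182308616 / 797833465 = -0.23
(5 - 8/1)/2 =-3/2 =-1.50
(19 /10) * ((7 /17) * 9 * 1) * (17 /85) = 1197 /850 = 1.41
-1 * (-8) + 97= 105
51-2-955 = -906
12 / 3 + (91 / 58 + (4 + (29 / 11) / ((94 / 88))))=32813 / 2726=12.04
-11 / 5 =-2.20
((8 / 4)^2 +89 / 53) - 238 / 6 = -5404 / 159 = -33.99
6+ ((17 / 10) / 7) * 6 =261 / 35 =7.46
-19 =-19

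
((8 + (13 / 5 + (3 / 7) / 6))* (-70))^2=558009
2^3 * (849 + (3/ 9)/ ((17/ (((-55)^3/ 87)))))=28805104/ 4437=6492.02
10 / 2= 5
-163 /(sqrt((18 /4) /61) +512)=-10181632 /31981559 +489 * sqrt(122) /31981559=-0.32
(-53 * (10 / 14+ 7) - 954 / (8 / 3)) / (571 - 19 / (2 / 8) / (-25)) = -536625 / 401828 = -1.34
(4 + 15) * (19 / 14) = 361 / 14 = 25.79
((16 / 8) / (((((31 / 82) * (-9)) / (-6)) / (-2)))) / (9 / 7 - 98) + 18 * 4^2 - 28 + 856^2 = 46150165748 / 62961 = 732996.07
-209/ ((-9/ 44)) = 1021.78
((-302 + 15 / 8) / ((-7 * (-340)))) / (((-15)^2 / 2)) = -343 / 306000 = -0.00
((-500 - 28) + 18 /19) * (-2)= 20028 /19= 1054.11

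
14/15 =0.93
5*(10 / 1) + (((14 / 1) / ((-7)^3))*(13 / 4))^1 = 4887 / 98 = 49.87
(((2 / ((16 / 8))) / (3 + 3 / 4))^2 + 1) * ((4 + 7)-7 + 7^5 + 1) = 450188 / 25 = 18007.52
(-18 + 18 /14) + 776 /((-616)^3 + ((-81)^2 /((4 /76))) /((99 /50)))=-150374356277 /8996754571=-16.71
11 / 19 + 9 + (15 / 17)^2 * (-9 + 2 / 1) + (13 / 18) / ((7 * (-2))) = 5642213 / 1383732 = 4.08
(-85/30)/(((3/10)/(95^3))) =-72876875/9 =-8097430.56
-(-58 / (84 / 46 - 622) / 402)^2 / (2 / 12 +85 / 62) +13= 5093694675207929 / 391822668384576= 13.00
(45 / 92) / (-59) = -45 / 5428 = -0.01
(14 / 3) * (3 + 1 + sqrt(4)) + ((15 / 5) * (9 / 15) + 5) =174 / 5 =34.80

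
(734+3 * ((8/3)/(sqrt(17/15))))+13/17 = 8 * sqrt(255)/17+12491/17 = 742.28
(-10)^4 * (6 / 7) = 8571.43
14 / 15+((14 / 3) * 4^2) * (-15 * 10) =-167986 / 15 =-11199.07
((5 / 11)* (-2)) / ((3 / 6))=-20 / 11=-1.82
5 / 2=2.50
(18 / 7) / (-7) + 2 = 80 / 49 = 1.63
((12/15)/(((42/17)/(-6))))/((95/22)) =-1496/3325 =-0.45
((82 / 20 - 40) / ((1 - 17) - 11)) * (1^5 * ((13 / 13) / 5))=359 / 1350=0.27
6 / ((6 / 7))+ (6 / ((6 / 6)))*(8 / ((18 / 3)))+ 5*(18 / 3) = 45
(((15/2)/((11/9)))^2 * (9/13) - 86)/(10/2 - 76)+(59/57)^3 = 161583244219/82731639276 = 1.95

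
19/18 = 1.06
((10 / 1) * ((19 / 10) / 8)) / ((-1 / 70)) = -665 / 4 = -166.25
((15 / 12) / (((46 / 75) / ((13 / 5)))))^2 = 28.08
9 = 9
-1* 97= -97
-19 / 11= -1.73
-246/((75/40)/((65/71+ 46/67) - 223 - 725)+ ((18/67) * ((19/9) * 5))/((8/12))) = -39574512656/683987561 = -57.86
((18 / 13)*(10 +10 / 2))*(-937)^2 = 237051630 / 13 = 18234740.77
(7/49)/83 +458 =458.00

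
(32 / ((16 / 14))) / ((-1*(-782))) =0.04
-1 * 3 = -3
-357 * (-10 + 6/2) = 2499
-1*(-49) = 49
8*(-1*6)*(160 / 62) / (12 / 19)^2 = -28880 / 93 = -310.54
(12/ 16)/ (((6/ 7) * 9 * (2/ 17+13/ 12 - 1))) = 119/ 246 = 0.48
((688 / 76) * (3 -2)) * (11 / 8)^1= 473 / 38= 12.45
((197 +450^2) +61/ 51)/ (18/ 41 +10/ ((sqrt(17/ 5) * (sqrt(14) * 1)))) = -8900680488/ 190847 +43443797620 * sqrt(1190)/ 9733197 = 107335.64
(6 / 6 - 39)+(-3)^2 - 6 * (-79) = 445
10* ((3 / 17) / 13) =0.14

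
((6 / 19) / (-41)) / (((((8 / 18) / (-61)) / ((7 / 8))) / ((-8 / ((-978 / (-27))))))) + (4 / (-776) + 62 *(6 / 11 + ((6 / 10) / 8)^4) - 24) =1666688274116549 / 173420107520000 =9.61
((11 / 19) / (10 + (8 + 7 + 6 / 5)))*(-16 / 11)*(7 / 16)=-35 / 2489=-0.01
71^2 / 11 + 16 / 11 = 5057 / 11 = 459.73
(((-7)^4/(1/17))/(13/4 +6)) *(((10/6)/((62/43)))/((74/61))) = 535314955/127317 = 4204.58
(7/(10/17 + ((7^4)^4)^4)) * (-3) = -119/6911976096603068967451918554523506984281820000077017609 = -0.00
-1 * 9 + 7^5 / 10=1671.70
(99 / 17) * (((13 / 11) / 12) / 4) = 39 / 272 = 0.14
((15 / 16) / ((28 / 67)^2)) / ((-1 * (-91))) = 67335 / 1141504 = 0.06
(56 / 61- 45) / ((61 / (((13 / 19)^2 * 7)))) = -3181087 / 1343281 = -2.37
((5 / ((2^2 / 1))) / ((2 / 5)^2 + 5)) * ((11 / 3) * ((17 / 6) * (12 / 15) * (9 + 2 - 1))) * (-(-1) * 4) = 93500 / 1161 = 80.53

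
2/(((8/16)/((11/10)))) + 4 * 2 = 62/5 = 12.40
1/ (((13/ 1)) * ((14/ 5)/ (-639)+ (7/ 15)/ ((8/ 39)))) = 25560/ 754481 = 0.03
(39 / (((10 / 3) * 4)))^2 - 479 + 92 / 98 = -36809239 / 78400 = -469.51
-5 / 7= -0.71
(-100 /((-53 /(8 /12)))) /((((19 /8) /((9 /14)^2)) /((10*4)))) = 432000 /49343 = 8.76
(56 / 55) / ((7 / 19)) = 152 / 55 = 2.76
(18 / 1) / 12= 3 / 2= 1.50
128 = 128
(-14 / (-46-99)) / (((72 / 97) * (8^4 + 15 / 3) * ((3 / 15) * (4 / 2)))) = 679 / 8562888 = 0.00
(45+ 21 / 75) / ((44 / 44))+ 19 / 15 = 3491 / 75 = 46.55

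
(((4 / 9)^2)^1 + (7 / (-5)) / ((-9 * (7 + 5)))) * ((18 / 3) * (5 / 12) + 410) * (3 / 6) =18755 / 432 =43.41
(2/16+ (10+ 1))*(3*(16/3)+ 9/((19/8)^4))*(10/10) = 23607250/130321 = 181.15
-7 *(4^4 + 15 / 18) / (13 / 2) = -10787 / 39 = -276.59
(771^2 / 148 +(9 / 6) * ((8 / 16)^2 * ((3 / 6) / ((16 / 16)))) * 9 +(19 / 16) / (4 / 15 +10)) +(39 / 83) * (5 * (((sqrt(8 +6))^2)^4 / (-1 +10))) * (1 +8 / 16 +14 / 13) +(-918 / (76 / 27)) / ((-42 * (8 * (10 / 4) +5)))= 321984748706389 / 10782895200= 29860.70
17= 17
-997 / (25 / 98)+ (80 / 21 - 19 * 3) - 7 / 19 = -39518944 / 9975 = -3961.80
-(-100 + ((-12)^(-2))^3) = 298598399 / 2985984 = 100.00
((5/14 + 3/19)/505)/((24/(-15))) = -137/214928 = -0.00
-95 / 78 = -1.22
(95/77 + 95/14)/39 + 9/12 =883/924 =0.96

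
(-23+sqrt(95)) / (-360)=0.04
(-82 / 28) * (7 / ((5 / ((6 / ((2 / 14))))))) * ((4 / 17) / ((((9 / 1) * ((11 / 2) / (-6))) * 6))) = 2296 / 2805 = 0.82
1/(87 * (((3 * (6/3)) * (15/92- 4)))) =-46/92133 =-0.00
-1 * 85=-85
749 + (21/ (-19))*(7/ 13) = 184856/ 247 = 748.40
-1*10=-10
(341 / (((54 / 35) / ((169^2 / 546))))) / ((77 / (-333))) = -12599795 / 252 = -49999.19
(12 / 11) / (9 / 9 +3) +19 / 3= 218 / 33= 6.61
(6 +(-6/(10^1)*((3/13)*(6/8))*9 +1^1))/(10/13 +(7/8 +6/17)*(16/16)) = 53618/17655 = 3.04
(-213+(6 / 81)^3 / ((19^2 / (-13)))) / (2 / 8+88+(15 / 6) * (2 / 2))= -2.35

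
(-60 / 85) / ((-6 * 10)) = 1 / 85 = 0.01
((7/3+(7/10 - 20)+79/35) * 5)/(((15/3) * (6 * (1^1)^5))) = -3089/1260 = -2.45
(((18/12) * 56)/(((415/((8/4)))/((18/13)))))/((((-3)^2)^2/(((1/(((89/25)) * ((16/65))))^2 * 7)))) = 1990625/31557264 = 0.06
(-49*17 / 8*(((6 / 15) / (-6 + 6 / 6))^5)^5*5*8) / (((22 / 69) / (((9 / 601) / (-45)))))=-964304044032 / 587174753263752791099250316619873046875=-0.00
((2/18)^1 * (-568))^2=322624/81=3983.01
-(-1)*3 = 3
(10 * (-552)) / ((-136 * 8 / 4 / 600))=207000 / 17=12176.47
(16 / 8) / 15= 2 / 15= 0.13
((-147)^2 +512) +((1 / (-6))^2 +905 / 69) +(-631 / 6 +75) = 18302093 / 828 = 22103.98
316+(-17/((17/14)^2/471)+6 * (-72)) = -5546.35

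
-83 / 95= -0.87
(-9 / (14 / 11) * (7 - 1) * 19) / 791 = -5643 / 5537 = -1.02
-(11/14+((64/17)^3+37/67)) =-252056887/4608394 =-54.70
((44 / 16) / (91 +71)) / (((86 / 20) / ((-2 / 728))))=-55 / 5071248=-0.00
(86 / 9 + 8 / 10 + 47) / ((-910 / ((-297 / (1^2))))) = 85173 / 4550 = 18.72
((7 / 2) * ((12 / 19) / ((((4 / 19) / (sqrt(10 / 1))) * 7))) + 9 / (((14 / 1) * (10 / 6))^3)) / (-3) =-sqrt(10) / 2 - 81 / 343000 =-1.58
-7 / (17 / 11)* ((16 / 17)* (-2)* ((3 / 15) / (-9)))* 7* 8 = -137984 / 13005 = -10.61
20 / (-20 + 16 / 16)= -20 / 19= -1.05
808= 808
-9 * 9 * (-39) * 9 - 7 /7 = 28430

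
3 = 3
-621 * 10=-6210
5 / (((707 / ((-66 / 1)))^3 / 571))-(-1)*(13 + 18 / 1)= 10134389453 / 353393243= 28.68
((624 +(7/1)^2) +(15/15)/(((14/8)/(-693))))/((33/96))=8864/11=805.82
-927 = -927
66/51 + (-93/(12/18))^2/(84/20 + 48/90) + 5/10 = 19858117/4828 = 4113.11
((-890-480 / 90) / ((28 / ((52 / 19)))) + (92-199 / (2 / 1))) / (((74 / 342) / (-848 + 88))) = 86435940 / 259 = 333729.50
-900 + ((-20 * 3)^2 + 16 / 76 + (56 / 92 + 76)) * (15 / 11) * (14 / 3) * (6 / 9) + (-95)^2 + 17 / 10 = 103679679 / 4370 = 23725.33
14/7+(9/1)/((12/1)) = 11/4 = 2.75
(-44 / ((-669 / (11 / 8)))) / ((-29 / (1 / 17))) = -121 / 659634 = -0.00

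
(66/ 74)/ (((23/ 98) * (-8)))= -1617/ 3404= -0.48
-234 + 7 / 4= -929 / 4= -232.25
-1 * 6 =-6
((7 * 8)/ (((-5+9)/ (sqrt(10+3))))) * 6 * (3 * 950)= 239400 * sqrt(13)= 863168.98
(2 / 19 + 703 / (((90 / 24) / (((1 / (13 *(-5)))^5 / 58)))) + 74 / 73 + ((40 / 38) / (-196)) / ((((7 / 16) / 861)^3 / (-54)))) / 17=75825965154110018515194022 / 583146270768140625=130029066.39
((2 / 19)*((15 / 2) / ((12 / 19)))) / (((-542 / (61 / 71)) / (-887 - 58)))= 288225 / 153928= 1.87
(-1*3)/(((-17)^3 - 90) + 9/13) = 39/65030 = 0.00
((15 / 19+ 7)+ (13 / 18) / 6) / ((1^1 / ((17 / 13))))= 275927 / 26676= 10.34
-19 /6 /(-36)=19 /216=0.09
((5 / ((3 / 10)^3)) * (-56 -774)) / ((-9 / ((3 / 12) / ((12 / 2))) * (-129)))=-518750 / 94041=-5.52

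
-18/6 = -3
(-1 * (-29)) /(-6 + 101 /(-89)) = -2581 /635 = -4.06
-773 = -773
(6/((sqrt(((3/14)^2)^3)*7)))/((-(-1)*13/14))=10976/117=93.81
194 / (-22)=-97 / 11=-8.82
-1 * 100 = -100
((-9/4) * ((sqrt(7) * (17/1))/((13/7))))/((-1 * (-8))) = -1071 * sqrt(7)/416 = -6.81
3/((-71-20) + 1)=-1/30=-0.03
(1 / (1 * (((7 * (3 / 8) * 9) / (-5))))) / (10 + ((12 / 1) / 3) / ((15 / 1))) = -100 / 4851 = -0.02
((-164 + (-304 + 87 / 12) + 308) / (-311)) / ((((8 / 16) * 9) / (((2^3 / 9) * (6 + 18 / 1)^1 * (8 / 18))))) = 78208 / 75573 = 1.03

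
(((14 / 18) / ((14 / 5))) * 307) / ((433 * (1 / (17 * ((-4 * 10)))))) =-521900 / 3897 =-133.92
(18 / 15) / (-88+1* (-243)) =-6 / 1655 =-0.00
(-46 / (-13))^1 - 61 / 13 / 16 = 675 / 208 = 3.25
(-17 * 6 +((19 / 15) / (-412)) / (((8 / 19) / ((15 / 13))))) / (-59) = 1.73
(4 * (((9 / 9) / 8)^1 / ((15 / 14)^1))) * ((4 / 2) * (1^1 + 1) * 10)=56 / 3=18.67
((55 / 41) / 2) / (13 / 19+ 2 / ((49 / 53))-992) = -51205 / 75513882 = -0.00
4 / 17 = 0.24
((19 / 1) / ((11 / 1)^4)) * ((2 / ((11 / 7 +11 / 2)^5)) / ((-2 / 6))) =-20437312 / 46411484401953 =-0.00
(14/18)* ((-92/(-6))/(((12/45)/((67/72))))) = 53935/1296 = 41.62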